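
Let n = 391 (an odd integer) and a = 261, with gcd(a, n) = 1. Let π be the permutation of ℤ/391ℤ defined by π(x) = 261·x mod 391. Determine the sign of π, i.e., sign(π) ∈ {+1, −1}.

-1

Trace 334: π^k(334) = [334, 372, 124, 302, 231, 77, 156] for k=0..6.
6 cycles of lengths [176, 176, 16, 11, 11, 1].
sign(π) = (−1)^{n − #cycles} = (−1)^{391−6} = (−1)^385 = -1.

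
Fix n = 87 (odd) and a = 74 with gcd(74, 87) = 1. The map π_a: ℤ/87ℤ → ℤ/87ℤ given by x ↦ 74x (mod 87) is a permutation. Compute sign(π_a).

-1

Start at x=25: 25 → 23 → 49 → 59 → 16 → 53 → 7 → … (one orbit).
Cycle type of π: 14×4 + 7×4 + 2 + 1; total 10 cycles.
10 cycles on 87: each ℓ→(−1)^(ℓ−1), product (−1)^77 = -1.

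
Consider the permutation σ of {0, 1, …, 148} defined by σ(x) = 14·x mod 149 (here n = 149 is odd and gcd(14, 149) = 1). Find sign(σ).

-1

Start at x=73: 73 → 128 → 4 → 56 → 39 → 99 → 45 → … (one orbit).
Cycle type of π: 148 + 1; total 2 cycles.
2 cycles on 149: each ℓ→(−1)^(ℓ−1), product (−1)^147 = -1.
Zolotarev: (14|149) = -1, matching the cycle-count sign.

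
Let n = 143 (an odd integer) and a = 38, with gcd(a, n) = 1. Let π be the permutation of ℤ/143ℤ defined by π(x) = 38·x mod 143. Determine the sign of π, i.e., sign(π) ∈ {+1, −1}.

+1

Trace 1: π^k(1) = [1, 38, 14, 103, 53, 12, 27] for k=0..6.
Cycle type of π: 10×12 + 5×2 + 2×6 + 1; total 21 cycles.
Σ(ℓ_i−1) = 143−21 = 122; sign = (−1)^122 = +1.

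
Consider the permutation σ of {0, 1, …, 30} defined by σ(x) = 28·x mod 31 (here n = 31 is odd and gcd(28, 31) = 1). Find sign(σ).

Orbit of 10 under x↦28x: [10, 1, 28, 9, 4, 19, 5]… (length divides ord_31(28)).
Cycle lengths of π_28 on ℤ/31ℤ: [15, 15, 1]; 3 cycles in total.
sign(π) = (−1)^{n − #cycles} = (−1)^{31−3} = (−1)^28 = +1.

+1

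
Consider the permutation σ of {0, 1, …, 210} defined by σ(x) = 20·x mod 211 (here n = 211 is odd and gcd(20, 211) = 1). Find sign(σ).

Trace 201: π^k(201) = [201, 11, 9, 180, 13, 49, 136] for k=0..6.
Cycle type of π: 105×2 + 1; total 3 cycles.
Σ(ℓ_i−1) = 211−3 = 208; sign = (−1)^208 = +1.

+1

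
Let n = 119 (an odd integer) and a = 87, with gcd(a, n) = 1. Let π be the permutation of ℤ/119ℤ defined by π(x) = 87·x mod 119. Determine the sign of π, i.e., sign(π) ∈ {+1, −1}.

-1

Trace 59: π^k(59) = [59, 16, 83, 81, 26, 1, 87] for k=0..6.
Decompose π into cycles: lengths [24, 24, 24, 24, 8, 8, 6, 1] (8 cycles, including the fixed point 0).
Σ(ℓ_i−1) = 119−8 = 111; sign = (−1)^111 = -1.
Zolotarev: (87|119) = -1, matching the cycle-count sign.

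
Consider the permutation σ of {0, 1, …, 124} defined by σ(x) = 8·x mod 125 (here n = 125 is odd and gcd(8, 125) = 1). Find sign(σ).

-1

Start at x=8: 8 → 64 → 12 → 96 → 18 → 19 → 27 → … (one orbit).
Cycle lengths of π_8 on ℤ/125ℤ: [100, 20, 4, 1]; 4 cycles in total.
With 4 cycles on 125 points, sign = (−1)^{125−4} = -1.
Check: (8/125) = -1 by Zolotarev.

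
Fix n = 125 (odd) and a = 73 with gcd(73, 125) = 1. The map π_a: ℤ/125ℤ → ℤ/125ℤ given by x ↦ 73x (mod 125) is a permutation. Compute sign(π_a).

Orbit of 112 under x↦73x: [112, 51, 98, 29, 117, 41, 118]… (length divides ord_125(73)).
The orbit structure of x ↦ 73x mod 125: 4 orbits of sizes [100, 20, 4, 1].
With 4 cycles on 125 points, sign = (−1)^{125−4} = -1.
Zolotarev: (73|125) = -1, matching the cycle-count sign.

-1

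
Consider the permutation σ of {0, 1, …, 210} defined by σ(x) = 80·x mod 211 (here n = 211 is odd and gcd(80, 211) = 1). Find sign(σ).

Start at x=109: 109 → 69 → 34 → 188 → 59 → 78 → 121 → … (one orbit).
The orbit structure of x ↦ 80x mod 211: 3 orbits of sizes [105, 105, 1].
sign(π) = (−1)^{n − #cycles} = (−1)^{211−3} = (−1)^208 = +1.
(80|211)_J = +1 (Zolotarev's lemma cross-check).

+1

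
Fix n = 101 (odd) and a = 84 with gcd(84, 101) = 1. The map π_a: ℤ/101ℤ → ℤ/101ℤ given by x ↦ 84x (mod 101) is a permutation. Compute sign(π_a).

+1

Start at x=1: 1 → 84 → 87 → 36 → 95 → 1 (one orbit).
Cycle type of π: 5×20 + 1; total 21 cycles.
n − c = 101 − 21 = 80; sign = (−1)^80 = +1.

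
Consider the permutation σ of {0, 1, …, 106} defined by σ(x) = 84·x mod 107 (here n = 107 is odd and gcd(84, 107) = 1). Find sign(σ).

Trace 48: π^k(48) = [48, 73, 33, 97, 16, 60, 11] for k=0..6.
Cycle type of π: 106 + 1; total 2 cycles.
107 − 2 = 105 transpositions; sign(π) = (−1)^105 = -1.

-1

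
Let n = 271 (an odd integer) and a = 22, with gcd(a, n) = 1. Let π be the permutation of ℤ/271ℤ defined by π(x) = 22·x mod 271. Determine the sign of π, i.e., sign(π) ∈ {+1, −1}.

Orbit of 185 under x↦22x: [185, 5, 110, 252, 124, 18, 125]… (length divides ord_271(22)).
Cycle lengths of π_22 on ℤ/271ℤ: [135, 135, 1]; 3 cycles in total.
271 − 3 = 268 transpositions; sign(π) = (−1)^268 = +1.

+1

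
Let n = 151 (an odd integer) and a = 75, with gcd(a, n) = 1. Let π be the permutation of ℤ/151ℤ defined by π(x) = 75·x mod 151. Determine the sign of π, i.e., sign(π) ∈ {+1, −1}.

Trace 76: π^k(76) = [76, 113, 19, 66, 118, 92, 105] for k=0..6.
π_75 has 6 disjoint cycles with lengths [30, 30, 30, 30, 30, 1] on {0,…,150}.
151 − 6 = 145 transpositions; sign(π) = (−1)^145 = -1.

-1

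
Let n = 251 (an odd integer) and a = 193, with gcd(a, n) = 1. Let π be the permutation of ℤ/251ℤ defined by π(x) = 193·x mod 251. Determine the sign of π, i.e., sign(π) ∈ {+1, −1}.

Trace 242: π^k(242) = [242, 20, 95, 12, 57, 208, 235] for k=0..6.
π_193 has 2 disjoint cycles with lengths [250, 1] on {0,…,250}.
n − c = 251 − 2 = 249; sign = (−1)^249 = -1.

-1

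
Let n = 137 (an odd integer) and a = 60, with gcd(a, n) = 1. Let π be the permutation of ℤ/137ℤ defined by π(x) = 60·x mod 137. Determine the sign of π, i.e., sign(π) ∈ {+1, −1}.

+1

Start at x=133: 133 → 34 → 122 → 59 → 115 → 50 → 123 → … (one orbit).
π_60 has 9 disjoint cycles with lengths [17, 17, 17, 17, 17, 17, 17, 17, 1] on {0,…,136}.
sign(π) = (−1)^{n − #cycles} = (−1)^{137−9} = (−1)^128 = +1.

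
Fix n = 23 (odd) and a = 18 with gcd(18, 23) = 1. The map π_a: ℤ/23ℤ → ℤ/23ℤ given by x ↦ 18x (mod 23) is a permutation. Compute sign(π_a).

Orbit of 12 under x↦18x: [12, 9, 1, 18, 2, 13, 4]… (length divides ord_23(18)).
π_18 has 3 disjoint cycles with lengths [11, 11, 1] on {0,…,22}.
Σ(ℓ_i−1) = 23−3 = 20; sign = (−1)^20 = +1.
The Jacobi symbol (18|23) = +1 (Zolotarev) agrees.

+1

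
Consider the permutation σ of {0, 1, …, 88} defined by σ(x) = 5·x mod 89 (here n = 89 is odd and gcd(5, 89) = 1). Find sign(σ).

Orbit of 17 under x↦5x: [17, 85, 69, 78, 34, 81, 49]… (length divides ord_89(5)).
Decompose π into cycles: lengths [44, 44, 1] (3 cycles, including the fixed point 0).
Σ(ℓ_i−1) = 89−3 = 86; sign = (−1)^86 = +1.

+1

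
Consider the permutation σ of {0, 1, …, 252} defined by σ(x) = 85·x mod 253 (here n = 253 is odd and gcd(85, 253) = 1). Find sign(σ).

-1

Orbit of 179 under x↦85x: [179, 35, 192, 128, 1, 85, 141]… (length divides ord_253(85)).
6 cycles of lengths [110, 110, 11, 11, 10, 1].
Σ(ℓ_i−1) = 253−6 = 247; sign = (−1)^247 = -1.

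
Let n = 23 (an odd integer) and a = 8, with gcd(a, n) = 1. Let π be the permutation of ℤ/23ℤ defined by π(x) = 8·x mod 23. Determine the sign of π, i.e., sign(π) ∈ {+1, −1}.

Orbit of 3 under x↦8x: [3, 1, 8, 18, 6, 2, 16]… (length divides ord_23(8)).
Cycle lengths of π_8 on ℤ/23ℤ: [11, 11, 1]; 3 cycles in total.
sign(π) = (−1)^{n − #cycles} = (−1)^{23−3} = (−1)^20 = +1.
Zolotarev: (8|23) = +1, matching the cycle-count sign.

+1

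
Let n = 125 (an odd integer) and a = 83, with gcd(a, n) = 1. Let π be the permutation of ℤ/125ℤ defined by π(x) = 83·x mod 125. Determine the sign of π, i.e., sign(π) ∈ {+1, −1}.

Start at x=38: 38 → 29 → 32 → 31 → 73 → 59 → 22 → … (one orbit).
Cycle type of π: 100 + 20 + 4 + 1; total 4 cycles.
n − c = 125 − 4 = 121; sign = (−1)^121 = -1.

-1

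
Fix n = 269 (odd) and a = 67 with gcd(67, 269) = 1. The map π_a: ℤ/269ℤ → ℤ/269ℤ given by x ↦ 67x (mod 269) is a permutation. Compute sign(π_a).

Orbit of 23 under x↦67x: [23, 196, 220, 214, 81, 47, 190]… (length divides ord_269(67)).
Decompose π into cycles: lengths [67, 67, 67, 67, 1] (5 cycles, including the fixed point 0).
sign(π) = (−1)^{n − #cycles} = (−1)^{269−5} = (−1)^264 = +1.
(67|269)_J = +1 (Zolotarev's lemma cross-check).

+1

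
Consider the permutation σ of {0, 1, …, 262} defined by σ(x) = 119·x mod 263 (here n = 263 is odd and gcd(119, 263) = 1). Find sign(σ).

-1

Orbit of 84 under x↦119x: [84, 2, 238, 181, 236, 206, 55]… (length divides ord_263(119)).
Decompose π into cycles: lengths [262, 1] (2 cycles, including the fixed point 0).
With 2 cycles on 263 points, sign = (−1)^{263−2} = -1.
The Jacobi symbol (119|263) = -1 (Zolotarev) agrees.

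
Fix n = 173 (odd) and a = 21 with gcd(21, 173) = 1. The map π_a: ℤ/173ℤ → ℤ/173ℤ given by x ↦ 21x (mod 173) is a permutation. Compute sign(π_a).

+1

Orbit of 43 under x↦21x: [43, 38, 106, 150, 36, 64, 133]… (length divides ord_173(21)).
Cycle lengths of π_21 on ℤ/173ℤ: [86, 86, 1]; 3 cycles in total.
173 − 3 = 170 transpositions; sign(π) = (−1)^170 = +1.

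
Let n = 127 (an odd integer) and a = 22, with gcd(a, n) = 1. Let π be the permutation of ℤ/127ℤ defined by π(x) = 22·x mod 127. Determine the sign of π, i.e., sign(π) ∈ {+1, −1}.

Start at x=68: 68 → 99 → 19 → 37 → 52 → 1 → 22 → … (one orbit).
The orbit structure of x ↦ 22x mod 127: 15 orbits of sizes [9, 9, 9, 9, 9, 9, 9, 9, 9, 9, 9, 9, 9, 9, 1].
With 15 cycles on 127 points, sign = (−1)^{127−15} = +1.

+1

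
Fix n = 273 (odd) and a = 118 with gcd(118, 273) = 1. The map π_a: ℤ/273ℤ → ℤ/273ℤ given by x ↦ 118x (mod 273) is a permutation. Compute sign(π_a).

-1

Trace 1: π^k(1) = [1, 118] for k=0..1.
Cycle type of π: 2×117 + 1×39; total 156 cycles.
273 − 156 = 117 transpositions; sign(π) = (−1)^117 = -1.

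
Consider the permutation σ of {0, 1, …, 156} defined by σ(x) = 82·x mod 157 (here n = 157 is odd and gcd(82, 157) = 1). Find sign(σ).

Start at x=27: 27 → 16 → 56 → 39 → 58 → 46 → 4 → … (one orbit).
Cycle type of π: 26×6 + 1; total 7 cycles.
7 cycles on 157: each ℓ→(−1)^(ℓ−1), product (−1)^150 = +1.
Zolotarev: (82|157) = +1, matching the cycle-count sign.

+1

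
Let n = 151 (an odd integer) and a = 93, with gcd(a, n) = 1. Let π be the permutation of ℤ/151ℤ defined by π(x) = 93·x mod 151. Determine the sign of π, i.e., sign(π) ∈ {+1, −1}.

-1

Start at x=79: 79 → 99 → 147 → 81 → 134 → 80 → 41 → … (one orbit).
π_93 has 2 disjoint cycles with lengths [150, 1] on {0,…,150}.
151 − 2 = 149 transpositions; sign(π) = (−1)^149 = -1.
(93|151)_J = -1 (Zolotarev's lemma cross-check).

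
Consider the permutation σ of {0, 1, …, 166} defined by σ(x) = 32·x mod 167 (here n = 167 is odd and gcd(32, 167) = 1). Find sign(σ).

+1

Start at x=72: 72 → 133 → 81 → 87 → 112 → 77 → 126 → … (one orbit).
3 cycles of lengths [83, 83, 1].
n − c = 167 − 3 = 164; sign = (−1)^164 = +1.
Via Zolotarev, sign(π_{32}) = (32|167) = +1.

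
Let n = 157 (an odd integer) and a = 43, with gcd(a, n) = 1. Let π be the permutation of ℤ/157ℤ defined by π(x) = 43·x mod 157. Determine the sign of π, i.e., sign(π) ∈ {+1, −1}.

Start at x=62: 62 → 154 → 28 → 105 → 119 → 93 → 74 → … (one orbit).
Decompose π into cycles: lengths [156, 1] (2 cycles, including the fixed point 0).
sign(π) = (−1)^{n − #cycles} = (−1)^{157−2} = (−1)^155 = -1.
(43|157)_J = -1 (Zolotarev's lemma cross-check).

-1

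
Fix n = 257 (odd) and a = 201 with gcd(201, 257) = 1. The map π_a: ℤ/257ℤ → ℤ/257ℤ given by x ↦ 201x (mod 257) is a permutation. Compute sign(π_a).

Start at x=196: 196 → 75 → 169 → 45 → 50 → 27 → 30 → … (one orbit).
π_201 has 2 disjoint cycles with lengths [256, 1] on {0,…,256}.
257 − 2 = 255 transpositions; sign(π) = (−1)^255 = -1.

-1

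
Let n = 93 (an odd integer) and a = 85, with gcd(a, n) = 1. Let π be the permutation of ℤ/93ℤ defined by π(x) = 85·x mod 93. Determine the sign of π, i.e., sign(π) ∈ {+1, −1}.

-1

Start at x=58: 58 → 1 → 85 → 64 → 46 → 4 → 61 → … (one orbit).
Cycle type of π: 10×9 + 1×3; total 12 cycles.
sign(π) = (−1)^{n − #cycles} = (−1)^{93−12} = (−1)^81 = -1.
The Jacobi symbol (85|93) = -1 (Zolotarev) agrees.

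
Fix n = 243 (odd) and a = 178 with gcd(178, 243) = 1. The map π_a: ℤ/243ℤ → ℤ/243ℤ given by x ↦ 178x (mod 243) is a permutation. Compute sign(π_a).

Start at x=19: 19 → 223 → 85 → 64 → 214 → 184 → 190 → … (one orbit).
The orbit structure of x ↦ 178x mod 243: 11 orbits of sizes [81, 81, 27, 27, 9, 9, 3, 3, 1, 1, 1].
With 11 cycles on 243 points, sign = (−1)^{243−11} = +1.

+1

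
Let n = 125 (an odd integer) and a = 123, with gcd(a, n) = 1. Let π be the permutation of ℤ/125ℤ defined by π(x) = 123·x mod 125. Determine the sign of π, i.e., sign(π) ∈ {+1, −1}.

-1

Start at x=48: 48 → 29 → 67 → 116 → 18 → 89 → 72 → … (one orbit).
Cycle type of π: 100 + 20 + 4 + 1; total 4 cycles.
With 4 cycles on 125 points, sign = (−1)^{125−4} = -1.
(123|125)_J = -1 (Zolotarev's lemma cross-check).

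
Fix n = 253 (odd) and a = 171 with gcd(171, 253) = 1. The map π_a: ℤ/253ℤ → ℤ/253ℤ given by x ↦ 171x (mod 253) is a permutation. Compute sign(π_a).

+1

Trace 9: π^k(9) = [9, 21, 49, 30, 70, 79, 100] for k=0..6.
5 cycles of lengths [110, 110, 22, 10, 1].
253 − 5 = 248 transpositions; sign(π) = (−1)^248 = +1.
Zolotarev: (171|253) = +1, matching the cycle-count sign.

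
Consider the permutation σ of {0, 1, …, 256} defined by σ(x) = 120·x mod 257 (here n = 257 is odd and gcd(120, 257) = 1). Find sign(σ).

Orbit of 242 under x↦120x: [242, 256, 137, 249, 68, 193, 30]… (length divides ord_257(120)).
Decompose π into cycles: lengths [32, 32, 32, 32, 32, 32, 32, 32, 1] (9 cycles, including the fixed point 0).
9 cycles on 257: each ℓ→(−1)^(ℓ−1), product (−1)^248 = +1.

+1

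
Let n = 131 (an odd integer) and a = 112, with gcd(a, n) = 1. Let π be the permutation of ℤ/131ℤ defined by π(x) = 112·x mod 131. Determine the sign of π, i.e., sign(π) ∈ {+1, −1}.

+1

Trace 60: π^k(60) = [60, 39, 45, 62, 1, 112, 99] for k=0..6.
Cycle type of π: 13×10 + 1; total 11 cycles.
Σ(ℓ_i−1) = 131−11 = 120; sign = (−1)^120 = +1.
(112|131)_J = +1 (Zolotarev's lemma cross-check).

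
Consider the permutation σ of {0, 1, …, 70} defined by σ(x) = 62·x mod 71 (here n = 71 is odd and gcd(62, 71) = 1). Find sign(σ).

Orbit of 23 under x↦62x: [23, 6, 17, 60, 28, 32, 67]… (length divides ord_71(62)).
Decompose π into cycles: lengths [70, 1] (2 cycles, including the fixed point 0).
sign(π) = (−1)^{n − #cycles} = (−1)^{71−2} = (−1)^69 = -1.
(62|71)_J = -1 (Zolotarev's lemma cross-check).

-1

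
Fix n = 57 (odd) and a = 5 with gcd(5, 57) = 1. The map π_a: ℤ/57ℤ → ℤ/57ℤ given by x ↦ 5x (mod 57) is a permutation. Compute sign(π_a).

Trace 20: π^k(20) = [20, 43, 44, 49, 17, 28, 26] for k=0..6.
Cycle type of π: 18×2 + 9×2 + 2 + 1; total 6 cycles.
sign(π) = (−1)^{n − #cycles} = (−1)^{57−6} = (−1)^51 = -1.

-1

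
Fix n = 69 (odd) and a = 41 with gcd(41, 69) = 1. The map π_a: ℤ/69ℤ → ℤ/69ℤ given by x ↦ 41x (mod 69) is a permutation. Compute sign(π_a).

Trace 41: π^k(41) = [41, 25, 59, 4, 26, 31, 29] for k=0..6.
Cycle type of π: 22×2 + 11×2 + 2 + 1; total 6 cycles.
69 − 6 = 63 transpositions; sign(π) = (−1)^63 = -1.

-1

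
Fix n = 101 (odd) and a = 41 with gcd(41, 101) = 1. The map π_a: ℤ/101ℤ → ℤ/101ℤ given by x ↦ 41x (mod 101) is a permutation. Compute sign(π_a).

Orbit of 100 under x↦41x: [100, 60, 36, 62, 17, 91, 95]… (length divides ord_101(41)).
6 cycles of lengths [20, 20, 20, 20, 20, 1].
6 cycles on 101: each ℓ→(−1)^(ℓ−1), product (−1)^95 = -1.

-1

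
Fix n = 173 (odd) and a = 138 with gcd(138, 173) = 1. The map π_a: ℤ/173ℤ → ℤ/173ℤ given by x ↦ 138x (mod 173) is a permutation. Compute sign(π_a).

Start at x=52: 52 → 83 → 36 → 124 → 158 → 6 → 136 → … (one orbit).
5 cycles of lengths [43, 43, 43, 43, 1].
With 5 cycles on 173 points, sign = (−1)^{173−5} = +1.
Zolotarev: (138|173) = +1, matching the cycle-count sign.

+1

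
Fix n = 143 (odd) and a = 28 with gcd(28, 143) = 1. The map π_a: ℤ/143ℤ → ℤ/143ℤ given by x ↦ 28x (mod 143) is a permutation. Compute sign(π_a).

+1

Trace 36: π^k(36) = [36, 7, 53, 54, 82, 8, 81] for k=0..6.
π_28 has 5 disjoint cycles with lengths [60, 60, 12, 10, 1] on {0,…,142}.
With 5 cycles on 143 points, sign = (−1)^{143−5} = +1.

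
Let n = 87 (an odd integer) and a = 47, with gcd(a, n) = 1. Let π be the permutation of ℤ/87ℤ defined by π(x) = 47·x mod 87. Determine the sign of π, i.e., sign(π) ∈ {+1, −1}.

+1

Start at x=49: 49 → 41 → 13 → 2 → 7 → 68 → 64 → … (one orbit).
Cycle type of π: 28×3 + 2 + 1; total 5 cycles.
sign(π) = (−1)^{n − #cycles} = (−1)^{87−5} = (−1)^82 = +1.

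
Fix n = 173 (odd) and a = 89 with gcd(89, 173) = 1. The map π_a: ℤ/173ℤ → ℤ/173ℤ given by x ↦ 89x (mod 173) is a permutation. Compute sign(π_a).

+1

Orbit of 126 under x↦89x: [126, 142, 9, 109, 13, 119, 38]… (length divides ord_173(89)).
3 cycles of lengths [86, 86, 1].
3 cycles on 173: each ℓ→(−1)^(ℓ−1), product (−1)^170 = +1.
Via Zolotarev, sign(π_{89}) = (89|173) = +1.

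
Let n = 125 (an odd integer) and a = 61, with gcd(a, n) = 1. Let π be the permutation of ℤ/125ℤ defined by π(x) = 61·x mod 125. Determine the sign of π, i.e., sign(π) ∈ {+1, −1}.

+1

Start at x=36: 36 → 71 → 81 → 66 → 26 → 86 → 121 → … (one orbit).
Cycle lengths of π_61 on ℤ/125ℤ: [25, 25, 25, 25, 5, 5, 5, 5, 1, 1, 1, 1, 1]; 13 cycles in total.
Σ(ℓ_i−1) = 125−13 = 112; sign = (−1)^112 = +1.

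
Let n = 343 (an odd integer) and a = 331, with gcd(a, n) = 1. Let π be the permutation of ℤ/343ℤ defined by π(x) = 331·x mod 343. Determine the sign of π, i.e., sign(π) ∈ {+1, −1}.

+1

Trace 65: π^k(65) = [65, 249, 99, 184, 193, 85, 9] for k=0..6.
π_331 has 7 disjoint cycles with lengths [147, 147, 21, 21, 3, 3, 1] on {0,…,342}.
7 cycles on 343: each ℓ→(−1)^(ℓ−1), product (−1)^336 = +1.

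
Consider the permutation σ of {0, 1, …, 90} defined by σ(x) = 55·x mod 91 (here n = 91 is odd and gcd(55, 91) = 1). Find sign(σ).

Trace 29: π^k(29) = [29, 48, 1, 55, 22, 27] for k=0..5.
Cycle type of π: 6×12 + 3×4 + 2×3 + 1; total 20 cycles.
sign(π) = (−1)^{n − #cycles} = (−1)^{91−20} = (−1)^71 = -1.
The Jacobi symbol (55|91) = -1 (Zolotarev) agrees.

-1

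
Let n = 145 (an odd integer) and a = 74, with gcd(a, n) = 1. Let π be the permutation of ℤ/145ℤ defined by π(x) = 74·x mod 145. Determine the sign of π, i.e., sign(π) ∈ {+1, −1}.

Trace 141: π^k(141) = [141, 139, 136, 59, 16, 24, 36] for k=0..6.
Cycle type of π: 14×8 + 7×4 + 2×2 + 1; total 15 cycles.
Σ(ℓ_i−1) = 145−15 = 130; sign = (−1)^130 = +1.
The Jacobi symbol (74|145) = +1 (Zolotarev) agrees.

+1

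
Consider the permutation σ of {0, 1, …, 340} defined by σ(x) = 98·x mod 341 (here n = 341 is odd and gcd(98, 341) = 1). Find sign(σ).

Trace 1: π^k(1) = [1, 98, 56, 32, 67, 87] for k=0..5.
The orbit structure of x ↦ 98x mod 341: 66 orbits of sizes [6, 6, 6, 6, 6, 6, 6, 6, 6, 6, 6, 6, 6, 6, 6, 6, 6, 6, 6, 6, 6, 6, 6, 6, 6, 6, 6, 6, 6, 6, 6, 6, 6, 6, 6, 6, 6, 6, 6, 6, 6, 6, 6, 6, 6, 6, 6, 6, 6, 6, 3, 3, 3, 3, 3, 3, 3, 3, 3, 3, 2, 2, 2, 2, 2, 1].
66 cycles on 341: each ℓ→(−1)^(ℓ−1), product (−1)^275 = -1.
Via Zolotarev, sign(π_{98}) = (98|341) = -1.

-1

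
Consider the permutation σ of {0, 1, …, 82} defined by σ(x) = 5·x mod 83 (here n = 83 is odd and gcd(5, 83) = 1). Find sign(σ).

-1

Start at x=21: 21 → 22 → 27 → 52 → 11 → 55 → 26 → … (one orbit).
Cycle type of π: 82 + 1; total 2 cycles.
Σ(ℓ_i−1) = 83−2 = 81; sign = (−1)^81 = -1.
(5|83)_J = -1 (Zolotarev's lemma cross-check).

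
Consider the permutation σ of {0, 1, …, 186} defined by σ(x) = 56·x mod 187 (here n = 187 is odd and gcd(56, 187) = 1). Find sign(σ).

-1

Start at x=100: 100 → 177 → 1 → 56 → 144 → 23 → 166 → … (one orbit).
Decompose π into cycles: lengths [16, 16, 16, 16, 16, 16, 16, 16, 16, 16, 16, 1, 1, 1, 1, 1, 1, 1, 1, 1, 1, 1] (22 cycles, including the fixed point 0).
With 22 cycles on 187 points, sign = (−1)^{187−22} = -1.
Zolotarev: (56|187) = -1, matching the cycle-count sign.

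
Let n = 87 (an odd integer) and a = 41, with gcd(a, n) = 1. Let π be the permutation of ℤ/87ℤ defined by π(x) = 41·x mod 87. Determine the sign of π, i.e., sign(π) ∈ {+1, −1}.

+1

Orbit of 28 under x↦41x: [28, 17, 1, 41]… (length divides ord_87(41)).
Cycle type of π: 4×21 + 2 + 1; total 23 cycles.
87 − 23 = 64 transpositions; sign(π) = (−1)^64 = +1.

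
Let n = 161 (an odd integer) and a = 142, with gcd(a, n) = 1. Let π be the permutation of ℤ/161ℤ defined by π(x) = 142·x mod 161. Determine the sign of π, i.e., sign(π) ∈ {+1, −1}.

+1

Orbit of 128 under x↦142x: [128, 144, 1, 142, 39, 64, 72]… (length divides ord_161(142)).
Cycle lengths of π_142 on ℤ/161ℤ: [33, 33, 33, 33, 11, 11, 3, 3, 1]; 9 cycles in total.
Σ(ℓ_i−1) = 161−9 = 152; sign = (−1)^152 = +1.
Check: (142/161) = +1 by Zolotarev.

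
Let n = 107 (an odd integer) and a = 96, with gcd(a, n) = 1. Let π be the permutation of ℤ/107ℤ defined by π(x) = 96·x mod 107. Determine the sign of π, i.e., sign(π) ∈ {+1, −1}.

Orbit of 65 under x↦96x: [65, 34, 54, 48, 7, 30, 98]… (length divides ord_107(96)).
Cycle type of π: 106 + 1; total 2 cycles.
With 2 cycles on 107 points, sign = (−1)^{107−2} = -1.
Check: (96/107) = -1 by Zolotarev.

-1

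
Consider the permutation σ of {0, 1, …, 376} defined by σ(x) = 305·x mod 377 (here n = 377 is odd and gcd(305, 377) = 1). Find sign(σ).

Trace 177: π^k(177) = [177, 74, 327, 207, 176, 146, 44] for k=0..6.
Cycle type of π: 84×4 + 28 + 12 + 1; total 7 cycles.
377 − 7 = 370 transpositions; sign(π) = (−1)^370 = +1.

+1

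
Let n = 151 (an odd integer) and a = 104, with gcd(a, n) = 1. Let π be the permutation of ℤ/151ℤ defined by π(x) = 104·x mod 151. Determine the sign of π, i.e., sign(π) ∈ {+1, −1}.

-1

Orbit of 96 under x↦104x: [96, 18, 60, 49, 113, 125, 14]… (length divides ord_151(104)).
2 cycles of lengths [150, 1].
151 − 2 = 149 transpositions; sign(π) = (−1)^149 = -1.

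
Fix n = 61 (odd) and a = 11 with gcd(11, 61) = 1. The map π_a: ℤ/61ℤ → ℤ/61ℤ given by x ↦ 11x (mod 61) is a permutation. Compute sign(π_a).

-1

Start at x=11: 11 → 60 → 50 → 1 → 11 (one orbit).
Cycle type of π: 4×15 + 1; total 16 cycles.
61 − 16 = 45 transpositions; sign(π) = (−1)^45 = -1.
Check: (11/61) = -1 by Zolotarev.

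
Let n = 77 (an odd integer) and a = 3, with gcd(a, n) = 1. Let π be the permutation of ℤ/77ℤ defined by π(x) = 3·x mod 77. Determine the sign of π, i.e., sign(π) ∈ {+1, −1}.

Trace 69: π^k(69) = [69, 53, 5, 15, 45, 58, 20] for k=0..6.
Decompose π into cycles: lengths [30, 30, 6, 5, 5, 1] (6 cycles, including the fixed point 0).
n − c = 77 − 6 = 71; sign = (−1)^71 = -1.
The Jacobi symbol (3|77) = -1 (Zolotarev) agrees.

-1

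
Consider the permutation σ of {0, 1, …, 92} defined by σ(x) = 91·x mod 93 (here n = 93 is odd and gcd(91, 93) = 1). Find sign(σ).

Trace 4: π^k(4) = [4, 85, 16, 61, 64, 58, 70] for k=0..6.
Cycle type of π: 10×9 + 1×3; total 12 cycles.
n − c = 93 − 12 = 81; sign = (−1)^81 = -1.

-1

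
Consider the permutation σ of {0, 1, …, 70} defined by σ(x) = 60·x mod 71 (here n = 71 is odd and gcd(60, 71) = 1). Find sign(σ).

Orbit of 54 under x↦60x: [54, 45, 2, 49, 29, 36, 30]… (length divides ord_71(60)).
Cycle lengths of π_60 on ℤ/71ℤ: [35, 35, 1]; 3 cycles in total.
sign(π) = (−1)^{n − #cycles} = (−1)^{71−3} = (−1)^68 = +1.

+1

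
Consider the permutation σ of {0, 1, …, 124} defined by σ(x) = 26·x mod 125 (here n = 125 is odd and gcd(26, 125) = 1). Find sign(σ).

+1

Orbit of 76 under x↦26x: [76, 101, 1, 26, 51]… (length divides ord_125(26)).
π_26 has 45 disjoint cycles with lengths [5, 5, 5, 5, 5, 5, 5, 5, 5, 5, 5, 5, 5, 5, 5, 5, 5, 5, 5, 5, 1, 1, 1, 1, 1, 1, 1, 1, 1, 1, 1, 1, 1, 1, 1, 1, 1, 1, 1, 1, 1, 1, 1, 1, 1] on {0,…,124}.
sign(π) = (−1)^{n − #cycles} = (−1)^{125−45} = (−1)^80 = +1.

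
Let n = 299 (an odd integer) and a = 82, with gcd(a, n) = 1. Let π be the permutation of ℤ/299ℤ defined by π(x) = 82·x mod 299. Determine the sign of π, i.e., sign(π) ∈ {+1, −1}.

+1

Start at x=248: 248 → 4 → 29 → 285 → 48 → 49 → 131 → … (one orbit).
9 cycles of lengths [66, 66, 66, 66, 11, 11, 6, 6, 1].
299 − 9 = 290 transpositions; sign(π) = (−1)^290 = +1.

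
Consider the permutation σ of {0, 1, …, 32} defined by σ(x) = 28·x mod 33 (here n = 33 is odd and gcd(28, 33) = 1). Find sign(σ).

Start at x=10: 10 → 16 → 19 → 4 → 13 → 1 → 28 → … (one orbit).
Cycle lengths of π_28 on ℤ/33ℤ: [10, 10, 10, 1, 1, 1]; 6 cycles in total.
n − c = 33 − 6 = 27; sign = (−1)^27 = -1.
(28|33)_J = -1 (Zolotarev's lemma cross-check).

-1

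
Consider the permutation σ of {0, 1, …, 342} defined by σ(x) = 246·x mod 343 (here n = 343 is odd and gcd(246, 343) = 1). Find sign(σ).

+1

Start at x=295: 295 → 197 → 99 → 1 → 246 → 148 → 50 → 295 (one orbit).
π_246 has 91 disjoint cycles with lengths [7, 7, 7, 7, 7, 7, 7, 7, 7, 7, 7, 7, 7, 7, 7, 7, 7, 7, 7, 7, 7, 7, 7, 7, 7, 7, 7, 7, 7, 7, 7, 7, 7, 7, 7, 7, 7, 7, 7, 7, 7, 7, 1, 1, 1, 1, 1, 1, 1, 1, 1, 1, 1, 1, 1, 1, 1, 1, 1, 1, 1, 1, 1, 1, 1, 1, 1, 1, 1, 1, 1, 1, 1, 1, 1, 1, 1, 1, 1, 1, 1, 1, 1, 1, 1, 1, 1, 1, 1, 1, 1] on {0,…,342}.
n − c = 343 − 91 = 252; sign = (−1)^252 = +1.
The Jacobi symbol (246|343) = +1 (Zolotarev) agrees.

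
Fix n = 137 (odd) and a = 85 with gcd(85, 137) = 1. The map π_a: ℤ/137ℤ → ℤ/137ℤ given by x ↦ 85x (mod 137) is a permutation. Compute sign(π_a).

-1

Orbit of 89 under x↦85x: [89, 30, 84, 16, 127, 109, 86]… (length divides ord_137(85)).
Cycle lengths of π_85 on ℤ/137ℤ: [136, 1]; 2 cycles in total.
n − c = 137 − 2 = 135; sign = (−1)^135 = -1.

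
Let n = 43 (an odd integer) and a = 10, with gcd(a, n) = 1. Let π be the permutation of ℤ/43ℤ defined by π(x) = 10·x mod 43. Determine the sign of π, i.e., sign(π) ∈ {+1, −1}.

+1

Start at x=21: 21 → 38 → 36 → 16 → 31 → 9 → 4 → … (one orbit).
3 cycles of lengths [21, 21, 1].
sign(π) = (−1)^{n − #cycles} = (−1)^{43−3} = (−1)^40 = +1.
Via Zolotarev, sign(π_{10}) = (10|43) = +1.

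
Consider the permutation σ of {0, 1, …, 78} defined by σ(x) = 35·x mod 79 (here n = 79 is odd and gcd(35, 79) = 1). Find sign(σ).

-1

Start at x=7: 7 → 8 → 43 → 4 → 61 → 2 → 70 → … (one orbit).
Cycle lengths of π_35 on ℤ/79ℤ: [78, 1]; 2 cycles in total.
sign(π) = (−1)^{n − #cycles} = (−1)^{79−2} = (−1)^77 = -1.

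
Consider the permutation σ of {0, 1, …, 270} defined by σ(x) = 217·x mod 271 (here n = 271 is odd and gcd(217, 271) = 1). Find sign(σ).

+1

Trace 144: π^k(144) = [144, 83, 125, 25, 5, 1, 217] for k=0..6.
Cycle lengths of π_217 on ℤ/271ℤ: [27, 27, 27, 27, 27, 27, 27, 27, 27, 27, 1]; 11 cycles in total.
271 − 11 = 260 transpositions; sign(π) = (−1)^260 = +1.
Via Zolotarev, sign(π_{217}) = (217|271) = +1.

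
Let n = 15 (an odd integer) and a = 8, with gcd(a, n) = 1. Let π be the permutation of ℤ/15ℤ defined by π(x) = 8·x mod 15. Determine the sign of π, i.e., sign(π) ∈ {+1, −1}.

+1

Start at x=2: 2 → 1 → 8 → 4 → 2 (one orbit).
The orbit structure of x ↦ 8x mod 15: 5 orbits of sizes [4, 4, 4, 2, 1].
sign(π) = (−1)^{n − #cycles} = (−1)^{15−5} = (−1)^10 = +1.
Zolotarev: (8|15) = +1, matching the cycle-count sign.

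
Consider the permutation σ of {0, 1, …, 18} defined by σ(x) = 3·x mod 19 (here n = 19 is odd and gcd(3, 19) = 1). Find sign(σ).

Trace 17: π^k(17) = [17, 13, 1, 3, 9, 8, 5] for k=0..6.
π_3 has 2 disjoint cycles with lengths [18, 1] on {0,…,18}.
2 cycles on 19: each ℓ→(−1)^(ℓ−1), product (−1)^17 = -1.

-1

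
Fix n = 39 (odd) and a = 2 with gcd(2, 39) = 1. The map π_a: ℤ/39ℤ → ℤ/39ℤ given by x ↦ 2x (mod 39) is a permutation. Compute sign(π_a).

+1

Orbit of 16 under x↦2x: [16, 32, 25, 11, 22, 5, 10]… (length divides ord_39(2)).
5 cycles of lengths [12, 12, 12, 2, 1].
n − c = 39 − 5 = 34; sign = (−1)^34 = +1.
Via Zolotarev, sign(π_{2}) = (2|39) = +1.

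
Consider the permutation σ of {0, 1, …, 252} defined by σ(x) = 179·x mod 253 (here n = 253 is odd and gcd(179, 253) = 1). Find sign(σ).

+1

Orbit of 75 under x↦179x: [75, 16, 81, 78, 47, 64, 71]… (length divides ord_253(179)).
π_179 has 9 disjoint cycles with lengths [55, 55, 55, 55, 11, 11, 5, 5, 1] on {0,…,252}.
9 cycles on 253: each ℓ→(−1)^(ℓ−1), product (−1)^244 = +1.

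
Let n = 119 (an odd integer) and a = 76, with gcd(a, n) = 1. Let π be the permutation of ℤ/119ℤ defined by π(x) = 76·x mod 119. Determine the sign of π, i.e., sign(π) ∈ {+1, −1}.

-1

Start at x=106: 106 → 83 → 1 → 76 → 64 → 104 → 50 → … (one orbit).
The orbit structure of x ↦ 76x mod 119: 18 orbits of sizes [8, 8, 8, 8, 8, 8, 8, 8, 8, 8, 8, 8, 8, 8, 2, 2, 2, 1].
sign(π) = (−1)^{n − #cycles} = (−1)^{119−18} = (−1)^101 = -1.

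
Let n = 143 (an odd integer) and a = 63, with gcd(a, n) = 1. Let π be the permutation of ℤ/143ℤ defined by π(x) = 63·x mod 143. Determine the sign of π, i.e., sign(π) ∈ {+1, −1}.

Start at x=123: 123 → 27 → 128 → 56 → 96 → 42 → 72 → … (one orbit).
The orbit structure of x ↦ 63x mod 143: 5 orbits of sizes [60, 60, 12, 10, 1].
sign(π) = (−1)^{n − #cycles} = (−1)^{143−5} = (−1)^138 = +1.
The Jacobi symbol (63|143) = +1 (Zolotarev) agrees.

+1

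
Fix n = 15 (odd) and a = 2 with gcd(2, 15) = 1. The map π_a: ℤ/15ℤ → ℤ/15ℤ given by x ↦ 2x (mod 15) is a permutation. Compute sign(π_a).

Trace 8: π^k(8) = [8, 1, 2, 4] for k=0..3.
π_2 has 5 disjoint cycles with lengths [4, 4, 4, 2, 1] on {0,…,14}.
With 5 cycles on 15 points, sign = (−1)^{15−5} = +1.

+1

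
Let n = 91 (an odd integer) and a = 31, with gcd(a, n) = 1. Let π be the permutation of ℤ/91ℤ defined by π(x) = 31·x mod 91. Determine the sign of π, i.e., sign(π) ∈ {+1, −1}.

Trace 51: π^k(51) = [51, 34, 53, 5, 64, 73, 79] for k=0..6.
Decompose π into cycles: lengths [12, 12, 12, 12, 12, 12, 6, 4, 4, 4, 1] (11 cycles, including the fixed point 0).
n − c = 91 − 11 = 80; sign = (−1)^80 = +1.

+1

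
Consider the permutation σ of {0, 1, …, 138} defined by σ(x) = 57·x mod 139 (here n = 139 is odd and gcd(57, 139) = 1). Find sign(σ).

Trace 116: π^k(116) = [116, 79, 55, 77, 80, 112, 129] for k=0..6.
Cycle type of π: 23×6 + 1; total 7 cycles.
n − c = 139 − 7 = 132; sign = (−1)^132 = +1.

+1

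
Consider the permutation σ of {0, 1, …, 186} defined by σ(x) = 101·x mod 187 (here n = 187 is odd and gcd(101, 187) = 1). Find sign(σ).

Start at x=137: 137 → 186 → 86 → 84 → 69 → 50 → 1 → … (one orbit).
26 cycles of lengths [10, 10, 10, 10, 10, 10, 10, 10, 10, 10, 10, 10, 10, 10, 10, 10, 10, 2, 2, 2, 2, 2, 2, 2, 2, 1].
26 cycles on 187: each ℓ→(−1)^(ℓ−1), product (−1)^161 = -1.

-1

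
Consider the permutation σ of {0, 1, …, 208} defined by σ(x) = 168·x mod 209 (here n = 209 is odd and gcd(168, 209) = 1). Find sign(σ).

+1

Start at x=25: 25 → 20 → 16 → 180 → 144 → 157 → 42 → … (one orbit).
9 cycles of lengths [45, 45, 45, 45, 9, 9, 5, 5, 1].
n − c = 209 − 9 = 200; sign = (−1)^200 = +1.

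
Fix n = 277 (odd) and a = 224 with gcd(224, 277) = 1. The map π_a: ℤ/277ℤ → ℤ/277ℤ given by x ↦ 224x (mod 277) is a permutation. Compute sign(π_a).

-1

Orbit of 86 under x↦224x: [86, 151, 30, 72, 62, 38, 202]… (length divides ord_277(224)).
2 cycles of lengths [276, 1].
Σ(ℓ_i−1) = 277−2 = 275; sign = (−1)^275 = -1.
(224|277)_J = -1 (Zolotarev's lemma cross-check).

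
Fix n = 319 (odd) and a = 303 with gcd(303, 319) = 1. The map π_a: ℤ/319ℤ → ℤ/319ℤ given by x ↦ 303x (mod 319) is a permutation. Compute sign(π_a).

Orbit of 81 under x↦303x: [81, 299, 1, 303, 256, 51, 141]… (length divides ord_319(303)).
Decompose π into cycles: lengths [70, 70, 70, 70, 14, 14, 10, 1] (8 cycles, including the fixed point 0).
8 cycles on 319: each ℓ→(−1)^(ℓ−1), product (−1)^311 = -1.

-1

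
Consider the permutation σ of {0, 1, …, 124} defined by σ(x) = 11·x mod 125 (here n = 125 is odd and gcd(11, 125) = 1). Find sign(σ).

+1

Start at x=71: 71 → 31 → 91 → 1 → 11 → 121 → 81 → … (one orbit).
Cycle type of π: 25×4 + 5×4 + 1×5; total 13 cycles.
sign(π) = (−1)^{n − #cycles} = (−1)^{125−13} = (−1)^112 = +1.
Zolotarev: (11|125) = +1, matching the cycle-count sign.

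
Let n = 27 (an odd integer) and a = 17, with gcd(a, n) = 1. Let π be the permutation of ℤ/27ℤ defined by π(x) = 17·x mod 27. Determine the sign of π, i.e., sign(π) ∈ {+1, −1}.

-1

Start at x=19: 19 → 26 → 10 → 8 → 1 → 17 → 19 (one orbit).
Cycle lengths of π_17 on ℤ/27ℤ: [6, 6, 6, 2, 2, 2, 2, 1]; 8 cycles in total.
8 cycles on 27: each ℓ→(−1)^(ℓ−1), product (−1)^19 = -1.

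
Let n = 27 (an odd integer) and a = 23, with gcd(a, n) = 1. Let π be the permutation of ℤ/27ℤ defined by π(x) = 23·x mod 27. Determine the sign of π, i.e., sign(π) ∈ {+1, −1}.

Start at x=8: 8 → 22 → 20 → 1 → 23 → 16 → 17 → … (one orbit).
Cycle type of π: 18 + 6 + 2 + 1; total 4 cycles.
n − c = 27 − 4 = 23; sign = (−1)^23 = -1.
Check: (23/27) = -1 by Zolotarev.

-1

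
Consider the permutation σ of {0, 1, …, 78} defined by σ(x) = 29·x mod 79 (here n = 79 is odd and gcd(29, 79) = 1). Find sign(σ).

Start at x=29: 29 → 51 → 57 → 73 → 63 → 10 → 53 → … (one orbit).
The orbit structure of x ↦ 29x mod 79: 2 orbits of sizes [78, 1].
sign(π) = (−1)^{n − #cycles} = (−1)^{79−2} = (−1)^77 = -1.
Check: (29/79) = -1 by Zolotarev.

-1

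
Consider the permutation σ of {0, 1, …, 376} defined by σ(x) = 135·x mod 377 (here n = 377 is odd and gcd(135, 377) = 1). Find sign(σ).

+1

Orbit of 8 under x↦135x: [8, 326, 278, 207, 47, 313, 31]… (length divides ord_377(135)).
π_135 has 17 disjoint cycles with lengths [28, 28, 28, 28, 28, 28, 28, 28, 28, 28, 28, 28, 28, 4, 4, 4, 1] on {0,…,376}.
With 17 cycles on 377 points, sign = (−1)^{377−17} = +1.
Via Zolotarev, sign(π_{135}) = (135|377) = +1.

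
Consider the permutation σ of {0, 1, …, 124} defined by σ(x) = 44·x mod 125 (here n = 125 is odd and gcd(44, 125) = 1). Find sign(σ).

+1

Start at x=16: 16 → 79 → 101 → 69 → 36 → 84 → 71 → … (one orbit).
7 cycles of lengths [50, 50, 10, 10, 2, 2, 1].
With 7 cycles on 125 points, sign = (−1)^{125−7} = +1.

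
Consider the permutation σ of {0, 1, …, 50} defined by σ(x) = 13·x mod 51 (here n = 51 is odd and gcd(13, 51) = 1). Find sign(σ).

Trace 1: π^k(1) = [1, 13, 16, 4] for k=0..3.
Decompose π into cycles: lengths [4, 4, 4, 4, 4, 4, 4, 4, 4, 4, 4, 4, 1, 1, 1] (15 cycles, including the fixed point 0).
With 15 cycles on 51 points, sign = (−1)^{51−15} = +1.
(13|51)_J = +1 (Zolotarev's lemma cross-check).

+1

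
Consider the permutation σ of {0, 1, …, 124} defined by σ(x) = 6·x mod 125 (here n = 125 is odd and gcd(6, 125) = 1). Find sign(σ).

Orbit of 121 under x↦6x: [121, 101, 106, 11, 66, 21, 1]… (length divides ord_125(6)).
Cycle type of π: 25×4 + 5×4 + 1×5; total 13 cycles.
n − c = 125 − 13 = 112; sign = (−1)^112 = +1.

+1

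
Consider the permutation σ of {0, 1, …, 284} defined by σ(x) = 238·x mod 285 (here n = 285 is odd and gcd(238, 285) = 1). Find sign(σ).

+1

Orbit of 37 under x↦238x: [37, 256, 223, 64, 127, 16, 103]… (length divides ord_285(238)).
The orbit structure of x ↦ 238x mod 285: 15 orbits of sizes [36, 36, 36, 36, 36, 36, 18, 18, 18, 4, 4, 4, 1, 1, 1].
sign(π) = (−1)^{n − #cycles} = (−1)^{285−15} = (−1)^270 = +1.
The Jacobi symbol (238|285) = +1 (Zolotarev) agrees.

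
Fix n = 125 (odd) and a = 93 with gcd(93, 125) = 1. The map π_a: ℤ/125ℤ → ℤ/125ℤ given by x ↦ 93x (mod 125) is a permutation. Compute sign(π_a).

Orbit of 76 under x↦93x: [76, 68, 74, 7, 26, 43, 124]… (length divides ord_125(93)).
12 cycles of lengths [20, 20, 20, 20, 20, 4, 4, 4, 4, 4, 4, 1].
With 12 cycles on 125 points, sign = (−1)^{125−12} = -1.

-1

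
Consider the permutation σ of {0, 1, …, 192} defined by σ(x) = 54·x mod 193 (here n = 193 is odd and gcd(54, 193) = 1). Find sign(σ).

+1

Trace 31: π^k(31) = [31, 130, 72, 28, 161, 9, 100] for k=0..6.
3 cycles of lengths [96, 96, 1].
Σ(ℓ_i−1) = 193−3 = 190; sign = (−1)^190 = +1.
Via Zolotarev, sign(π_{54}) = (54|193) = +1.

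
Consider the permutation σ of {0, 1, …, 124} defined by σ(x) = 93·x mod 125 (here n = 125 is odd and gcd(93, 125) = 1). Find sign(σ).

-1

Orbit of 1 under x↦93x: [1, 93, 24, 107, 76, 68, 74]… (length divides ord_125(93)).
π_93 has 12 disjoint cycles with lengths [20, 20, 20, 20, 20, 4, 4, 4, 4, 4, 4, 1] on {0,…,124}.
sign(π) = (−1)^{n − #cycles} = (−1)^{125−12} = (−1)^113 = -1.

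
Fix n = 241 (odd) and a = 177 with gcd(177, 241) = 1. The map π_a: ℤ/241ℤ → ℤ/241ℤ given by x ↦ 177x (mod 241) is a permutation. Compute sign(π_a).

Orbit of 1 under x↦177x: [1, 177, 240, 64]… (length divides ord_241(177)).
Cycle lengths of π_177 on ℤ/241ℤ: [4, 4, 4, 4, 4, 4, 4, 4, 4, 4, 4, 4, 4, 4, 4, 4, 4, 4, 4, 4, 4, 4, 4, 4, 4, 4, 4, 4, 4, 4, 4, 4, 4, 4, 4, 4, 4, 4, 4, 4, 4, 4, 4, 4, 4, 4, 4, 4, 4, 4, 4, 4, 4, 4, 4, 4, 4, 4, 4, 4, 1]; 61 cycles in total.
sign(π) = (−1)^{n − #cycles} = (−1)^{241−61} = (−1)^180 = +1.

+1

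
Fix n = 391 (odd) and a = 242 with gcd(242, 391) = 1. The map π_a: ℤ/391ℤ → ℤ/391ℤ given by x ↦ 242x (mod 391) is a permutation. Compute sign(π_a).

+1

Trace 174: π^k(174) = [174, 271, 285, 154, 123, 50, 370] for k=0..6.
π_242 has 15 disjoint cycles with lengths [44, 44, 44, 44, 44, 44, 44, 44, 11, 11, 4, 4, 4, 4, 1] on {0,…,390}.
15 cycles on 391: each ℓ→(−1)^(ℓ−1), product (−1)^376 = +1.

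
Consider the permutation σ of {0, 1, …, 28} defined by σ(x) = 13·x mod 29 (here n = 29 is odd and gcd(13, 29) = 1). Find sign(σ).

Start at x=16: 16 → 5 → 7 → 4 → 23 → 9 → 1 → … (one orbit).
π_13 has 3 disjoint cycles with lengths [14, 14, 1] on {0,…,28}.
3 cycles on 29: each ℓ→(−1)^(ℓ−1), product (−1)^26 = +1.

+1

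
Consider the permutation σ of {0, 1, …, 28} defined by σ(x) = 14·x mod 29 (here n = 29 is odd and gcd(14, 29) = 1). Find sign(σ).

Start at x=5: 5 → 12 → 23 → 3 → 13 → 8 → 25 → … (one orbit).
2 cycles of lengths [28, 1].
With 2 cycles on 29 points, sign = (−1)^{29−2} = -1.

-1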